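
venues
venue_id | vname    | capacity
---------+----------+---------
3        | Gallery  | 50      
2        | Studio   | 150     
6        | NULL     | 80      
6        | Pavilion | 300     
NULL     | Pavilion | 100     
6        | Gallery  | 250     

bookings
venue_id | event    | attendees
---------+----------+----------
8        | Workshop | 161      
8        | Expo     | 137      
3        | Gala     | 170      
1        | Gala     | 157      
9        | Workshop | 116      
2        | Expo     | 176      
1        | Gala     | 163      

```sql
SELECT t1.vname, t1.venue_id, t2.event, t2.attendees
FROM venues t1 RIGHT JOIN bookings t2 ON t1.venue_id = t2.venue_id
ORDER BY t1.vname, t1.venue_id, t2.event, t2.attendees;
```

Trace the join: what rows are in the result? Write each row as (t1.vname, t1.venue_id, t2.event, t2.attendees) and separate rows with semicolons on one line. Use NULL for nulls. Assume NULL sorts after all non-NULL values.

(Gallery, 3, Gala, 170); (Studio, 2, Expo, 176); (NULL, NULL, Expo, 137); (NULL, NULL, Gala, 157); (NULL, NULL, Gala, 163); (NULL, NULL, Workshop, 116); (NULL, NULL, Workshop, 161)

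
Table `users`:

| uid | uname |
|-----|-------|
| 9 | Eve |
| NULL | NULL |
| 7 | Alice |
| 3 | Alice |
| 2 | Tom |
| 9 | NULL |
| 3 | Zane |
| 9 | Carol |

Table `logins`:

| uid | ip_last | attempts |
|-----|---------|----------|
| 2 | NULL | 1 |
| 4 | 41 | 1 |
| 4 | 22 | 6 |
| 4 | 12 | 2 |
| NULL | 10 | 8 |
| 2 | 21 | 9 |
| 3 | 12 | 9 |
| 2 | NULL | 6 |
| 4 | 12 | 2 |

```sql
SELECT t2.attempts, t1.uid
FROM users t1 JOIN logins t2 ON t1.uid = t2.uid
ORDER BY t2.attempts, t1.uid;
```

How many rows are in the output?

INNER JOIN keeps only pairs where the ON condition holds.
Matching on t1.uid = t2.uid. A NULL in a compared column never satisfies the condition.
- uid=9: no matching t2 row, dropped.
- uid=NULL: no matching t2 row, dropped.
- uid=7: no matching t2 row, dropped.
- uid=3: 1 matching t2 row(s), so 1 row(s) emitted.
- uid=2: 3 matching t2 row(s), so 3 row(s) emitted.
- uid=9: no matching t2 row, dropped.
- uid=3: 1 matching t2 row(s), so 1 row(s) emitted.
- uid=9: no matching t2 row, dropped.
Total: 5 rows.

5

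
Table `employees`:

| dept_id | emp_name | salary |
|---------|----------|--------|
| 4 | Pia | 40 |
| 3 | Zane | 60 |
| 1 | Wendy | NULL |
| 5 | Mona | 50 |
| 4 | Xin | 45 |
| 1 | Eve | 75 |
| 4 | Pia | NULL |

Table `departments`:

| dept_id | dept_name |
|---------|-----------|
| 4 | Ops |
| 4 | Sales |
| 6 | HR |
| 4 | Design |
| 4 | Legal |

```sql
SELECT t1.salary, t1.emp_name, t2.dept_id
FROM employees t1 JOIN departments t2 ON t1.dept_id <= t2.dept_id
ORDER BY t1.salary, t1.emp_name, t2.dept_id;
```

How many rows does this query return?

INNER JOIN keeps only pairs where the ON condition holds.
Matching on t1.dept_id <= t2.dept_id.
Matched pairs: 31.
Total: 31 rows.

31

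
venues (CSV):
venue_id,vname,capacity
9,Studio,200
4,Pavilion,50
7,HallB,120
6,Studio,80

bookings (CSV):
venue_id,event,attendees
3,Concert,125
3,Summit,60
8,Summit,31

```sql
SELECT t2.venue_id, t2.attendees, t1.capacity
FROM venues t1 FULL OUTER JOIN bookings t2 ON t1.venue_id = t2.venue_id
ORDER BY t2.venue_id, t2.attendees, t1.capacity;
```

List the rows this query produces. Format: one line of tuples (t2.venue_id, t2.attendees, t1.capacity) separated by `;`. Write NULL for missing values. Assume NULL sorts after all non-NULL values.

(3, 60, NULL); (3, 125, NULL); (8, 31, NULL); (NULL, NULL, 50); (NULL, NULL, 80); (NULL, NULL, 120); (NULL, NULL, 200)

FULL OUTER JOIN keeps every row from both sides; unmatched rows get NULL for the other side's columns.
Matching on t1.venue_id = t2.venue_id.
- t1 (venue_id=9) has no partner → padded with NULL.
- t1 (venue_id=4) has no partner → padded with NULL.
- t1 (venue_id=7) has no partner → padded with NULL.
- t1 (venue_id=6) has no partner → padded with NULL.
- plus 3 unmatched t2 row(s), each kept with NULL t1 columns.
After projecting and ordering:
t2.venue_id | t2.attendees | t1.capacity
3 | 60 | NULL
3 | 125 | NULL
8 | 31 | NULL
NULL | NULL | 50
NULL | NULL | 80
NULL | NULL | 120
NULL | NULL | 200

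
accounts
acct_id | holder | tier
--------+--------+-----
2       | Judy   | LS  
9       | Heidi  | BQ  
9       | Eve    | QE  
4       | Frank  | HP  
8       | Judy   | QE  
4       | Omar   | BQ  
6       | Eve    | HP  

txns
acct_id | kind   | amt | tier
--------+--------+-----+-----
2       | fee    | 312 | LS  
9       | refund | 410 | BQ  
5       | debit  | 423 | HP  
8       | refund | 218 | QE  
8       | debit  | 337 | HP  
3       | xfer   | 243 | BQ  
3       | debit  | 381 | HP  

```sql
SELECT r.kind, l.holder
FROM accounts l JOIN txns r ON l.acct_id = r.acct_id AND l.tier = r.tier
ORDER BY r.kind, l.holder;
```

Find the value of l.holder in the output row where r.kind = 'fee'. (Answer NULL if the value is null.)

INNER JOIN keeps only pairs where the ON condition holds.
Matching on l.acct_id = r.acct_id AND l.tier = r.tier.
- l (acct_id=2, tier=LS) pairs with 1 row(s) of r.
- l (acct_id=9, tier=BQ) pairs with 1 row(s) of r.
- l (acct_id=9, tier=QE) has no partner → excluded.
- l (acct_id=4, tier=HP) has no partner → excluded.
- l (acct_id=8, tier=QE) pairs with 1 row(s) of r.
- l (acct_id=4, tier=BQ) has no partner → excluded.
- l (acct_id=6, tier=HP) has no partner → excluded.

Judy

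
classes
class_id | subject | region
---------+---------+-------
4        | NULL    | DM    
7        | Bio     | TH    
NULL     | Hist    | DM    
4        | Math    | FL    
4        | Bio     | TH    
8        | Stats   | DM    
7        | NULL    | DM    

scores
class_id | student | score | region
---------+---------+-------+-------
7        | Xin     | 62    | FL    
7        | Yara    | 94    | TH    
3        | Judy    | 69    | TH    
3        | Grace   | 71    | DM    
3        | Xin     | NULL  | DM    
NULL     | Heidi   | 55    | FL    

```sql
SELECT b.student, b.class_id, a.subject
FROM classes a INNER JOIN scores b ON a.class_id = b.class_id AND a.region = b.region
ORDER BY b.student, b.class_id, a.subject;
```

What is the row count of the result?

1

INNER JOIN keeps only pairs where the ON condition holds.
Matching on a.class_id = b.class_id AND a.region = b.region. A NULL in a compared column never satisfies the condition.
- a (class_id=4, region=DM) has no partner → excluded.
- a (class_id=7, region=TH) pairs with 1 row(s) of b.
- a (class_id=NULL, region=DM) has no partner → excluded.
- a (class_id=4, region=FL) has no partner → excluded.
- a (class_id=4, region=TH) has no partner → excluded.
- a (class_id=8, region=DM) has no partner → excluded.
- a (class_id=7, region=DM) has no partner → excluded.
Total: 1 rows.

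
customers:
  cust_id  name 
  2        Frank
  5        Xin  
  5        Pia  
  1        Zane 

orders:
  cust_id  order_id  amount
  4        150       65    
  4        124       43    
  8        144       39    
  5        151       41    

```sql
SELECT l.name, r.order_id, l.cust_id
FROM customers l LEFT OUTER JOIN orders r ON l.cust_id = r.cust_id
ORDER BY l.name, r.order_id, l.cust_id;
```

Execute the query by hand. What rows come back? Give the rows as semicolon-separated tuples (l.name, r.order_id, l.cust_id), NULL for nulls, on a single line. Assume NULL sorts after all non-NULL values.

LEFT JOIN keeps every row from `customers`; unmatched rows get NULL for `orders`'s columns.
Matching on l.cust_id = r.cust_id.
Matched pairs: 2; unmatched l rows kept: 2.

(Frank, NULL, 2); (Pia, 151, 5); (Xin, 151, 5); (Zane, NULL, 1)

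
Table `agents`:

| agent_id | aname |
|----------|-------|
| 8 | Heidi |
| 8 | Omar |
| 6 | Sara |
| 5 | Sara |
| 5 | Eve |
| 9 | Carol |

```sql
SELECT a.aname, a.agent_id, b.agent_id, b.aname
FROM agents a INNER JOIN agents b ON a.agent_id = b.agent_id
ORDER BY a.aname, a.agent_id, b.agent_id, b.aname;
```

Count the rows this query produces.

INNER JOIN keeps only pairs where the ON condition holds.
Matching on a.agent_id = b.agent_id.
- agent_id=8: 2 matching b row(s), so 2 row(s) emitted.
- agent_id=8: 2 matching b row(s), so 2 row(s) emitted.
- agent_id=6: 1 matching b row(s), so 1 row(s) emitted.
- agent_id=5: 2 matching b row(s), so 2 row(s) emitted.
- agent_id=5: 2 matching b row(s), so 2 row(s) emitted.
- agent_id=9: 1 matching b row(s), so 1 row(s) emitted.
Total: 10 rows.

10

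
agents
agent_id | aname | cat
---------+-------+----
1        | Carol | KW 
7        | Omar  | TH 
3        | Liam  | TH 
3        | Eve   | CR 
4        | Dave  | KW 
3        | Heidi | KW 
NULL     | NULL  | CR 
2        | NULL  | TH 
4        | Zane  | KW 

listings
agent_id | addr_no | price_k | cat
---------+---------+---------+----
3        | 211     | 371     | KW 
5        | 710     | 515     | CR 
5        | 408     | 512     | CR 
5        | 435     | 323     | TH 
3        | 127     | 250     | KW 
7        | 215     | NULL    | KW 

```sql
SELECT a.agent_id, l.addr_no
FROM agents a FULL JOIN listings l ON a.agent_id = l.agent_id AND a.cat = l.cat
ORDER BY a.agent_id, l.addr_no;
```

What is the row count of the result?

14

FULL OUTER JOIN keeps every row from both sides; unmatched rows get NULL for the other side's columns.
Matching on a.agent_id = l.agent_id AND a.cat = l.cat. A NULL in a compared column never satisfies the condition.
- a row (agent_id=1, cat=KW): no match → kept, l columns NULL.
- a row (agent_id=7, cat=TH): no match → kept, l columns NULL.
- a row (agent_id=3, cat=TH): no match → kept, l columns NULL.
- a row (agent_id=3, cat=CR): no match → kept, l columns NULL.
- a row (agent_id=4, cat=KW): no match → kept, l columns NULL.
- a row (agent_id=3, cat=KW): matches 2 l row(s) → 2 output row(s).
- a row (agent_id=NULL, cat=CR): no match → kept, l columns NULL.
- a row (agent_id=2, cat=TH): no match → kept, l columns NULL.
- a row (agent_id=4, cat=KW): no match → kept, l columns NULL.
- plus 4 unmatched l row(s), each kept with NULL a columns.
Total: 2 matched + 12 padded = 14 rows.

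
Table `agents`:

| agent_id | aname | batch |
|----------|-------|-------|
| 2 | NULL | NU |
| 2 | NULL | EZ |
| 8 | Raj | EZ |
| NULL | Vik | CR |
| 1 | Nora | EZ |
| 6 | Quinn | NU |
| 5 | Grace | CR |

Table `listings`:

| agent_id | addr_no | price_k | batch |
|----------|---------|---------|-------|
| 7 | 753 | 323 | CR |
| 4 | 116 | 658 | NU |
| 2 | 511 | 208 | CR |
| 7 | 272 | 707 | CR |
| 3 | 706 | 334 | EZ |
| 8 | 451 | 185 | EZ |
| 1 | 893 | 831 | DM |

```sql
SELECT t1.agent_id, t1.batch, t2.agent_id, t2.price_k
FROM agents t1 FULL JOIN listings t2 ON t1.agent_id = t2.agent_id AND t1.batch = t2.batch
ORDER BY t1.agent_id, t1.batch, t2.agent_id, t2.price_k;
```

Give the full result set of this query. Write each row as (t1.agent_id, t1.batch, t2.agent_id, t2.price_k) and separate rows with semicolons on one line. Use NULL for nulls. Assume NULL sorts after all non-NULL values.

(1, EZ, NULL, NULL); (2, EZ, NULL, NULL); (2, NU, NULL, NULL); (5, CR, NULL, NULL); (6, NU, NULL, NULL); (8, EZ, 8, 185); (NULL, CR, NULL, NULL); (NULL, NULL, 1, 831); (NULL, NULL, 2, 208); (NULL, NULL, 3, 334); (NULL, NULL, 4, 658); (NULL, NULL, 7, 323); (NULL, NULL, 7, 707)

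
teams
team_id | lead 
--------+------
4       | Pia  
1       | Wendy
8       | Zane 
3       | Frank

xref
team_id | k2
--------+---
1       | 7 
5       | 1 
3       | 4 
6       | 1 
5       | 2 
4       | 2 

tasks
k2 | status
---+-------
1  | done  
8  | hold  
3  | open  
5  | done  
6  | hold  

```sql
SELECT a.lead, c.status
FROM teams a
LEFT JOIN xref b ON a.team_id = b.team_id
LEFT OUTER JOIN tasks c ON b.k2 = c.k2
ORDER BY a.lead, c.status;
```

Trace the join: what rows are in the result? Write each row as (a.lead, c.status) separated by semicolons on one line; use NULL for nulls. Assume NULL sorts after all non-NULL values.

(Frank, NULL); (Pia, NULL); (Wendy, NULL); (Zane, NULL)

Step 1 — a LEFT JOIN b on team_id → 4 row(s).
Then LEFT JOIN `tasks c` on k2: each of those 4 rows is kept; rows whose b.k2 has no match in c get NULL for c's columns.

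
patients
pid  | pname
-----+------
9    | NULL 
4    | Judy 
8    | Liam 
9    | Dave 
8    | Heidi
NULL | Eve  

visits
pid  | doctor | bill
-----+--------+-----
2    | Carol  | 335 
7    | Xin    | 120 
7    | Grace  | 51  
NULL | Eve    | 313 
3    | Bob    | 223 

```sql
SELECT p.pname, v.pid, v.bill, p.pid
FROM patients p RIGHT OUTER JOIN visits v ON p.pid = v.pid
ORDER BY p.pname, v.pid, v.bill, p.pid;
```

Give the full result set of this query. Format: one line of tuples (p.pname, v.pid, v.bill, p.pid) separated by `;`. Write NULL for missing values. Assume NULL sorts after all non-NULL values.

RIGHT JOIN keeps every row from `visits`; unmatched rows get NULL for `patients`'s columns.
Matching on p.pid = v.pid. A NULL in a compared column never satisfies the condition.
Matched pairs: 0; unmatched v rows kept: 5.

(NULL, 2, 335, NULL); (NULL, 3, 223, NULL); (NULL, 7, 51, NULL); (NULL, 7, 120, NULL); (NULL, NULL, 313, NULL)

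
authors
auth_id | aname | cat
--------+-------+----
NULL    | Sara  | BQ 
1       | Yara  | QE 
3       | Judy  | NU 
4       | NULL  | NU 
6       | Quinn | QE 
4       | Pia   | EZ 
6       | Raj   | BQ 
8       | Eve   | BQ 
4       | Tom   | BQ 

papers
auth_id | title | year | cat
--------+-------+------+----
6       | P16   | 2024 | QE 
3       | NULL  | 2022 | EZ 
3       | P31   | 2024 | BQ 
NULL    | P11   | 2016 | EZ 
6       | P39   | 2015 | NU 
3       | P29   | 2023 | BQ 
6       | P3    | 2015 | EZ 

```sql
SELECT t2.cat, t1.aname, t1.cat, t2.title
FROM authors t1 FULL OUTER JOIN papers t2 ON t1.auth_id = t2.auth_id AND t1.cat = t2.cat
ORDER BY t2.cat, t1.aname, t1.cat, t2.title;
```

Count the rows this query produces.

15

FULL OUTER JOIN keeps every row from both sides; unmatched rows get NULL for the other side's columns.
Matching on t1.auth_id = t2.auth_id AND t1.cat = t2.cat. A NULL in a compared column never satisfies the condition.
- t1 (auth_id=NULL, cat=BQ) has no partner → padded with NULL.
- t1 (auth_id=1, cat=QE) has no partner → padded with NULL.
- t1 (auth_id=3, cat=NU) has no partner → padded with NULL.
- t1 (auth_id=4, cat=NU) has no partner → padded with NULL.
- t1 (auth_id=6, cat=QE) pairs with 1 row(s) of t2.
- t1 (auth_id=4, cat=EZ) has no partner → padded with NULL.
- t1 (auth_id=6, cat=BQ) has no partner → padded with NULL.
- t1 (auth_id=8, cat=BQ) has no partner → padded with NULL.
- t1 (auth_id=4, cat=BQ) has no partner → padded with NULL.
- plus 6 unmatched t2 row(s), each kept with NULL t1 columns.
Total: 1 matched + 14 padded = 15 rows.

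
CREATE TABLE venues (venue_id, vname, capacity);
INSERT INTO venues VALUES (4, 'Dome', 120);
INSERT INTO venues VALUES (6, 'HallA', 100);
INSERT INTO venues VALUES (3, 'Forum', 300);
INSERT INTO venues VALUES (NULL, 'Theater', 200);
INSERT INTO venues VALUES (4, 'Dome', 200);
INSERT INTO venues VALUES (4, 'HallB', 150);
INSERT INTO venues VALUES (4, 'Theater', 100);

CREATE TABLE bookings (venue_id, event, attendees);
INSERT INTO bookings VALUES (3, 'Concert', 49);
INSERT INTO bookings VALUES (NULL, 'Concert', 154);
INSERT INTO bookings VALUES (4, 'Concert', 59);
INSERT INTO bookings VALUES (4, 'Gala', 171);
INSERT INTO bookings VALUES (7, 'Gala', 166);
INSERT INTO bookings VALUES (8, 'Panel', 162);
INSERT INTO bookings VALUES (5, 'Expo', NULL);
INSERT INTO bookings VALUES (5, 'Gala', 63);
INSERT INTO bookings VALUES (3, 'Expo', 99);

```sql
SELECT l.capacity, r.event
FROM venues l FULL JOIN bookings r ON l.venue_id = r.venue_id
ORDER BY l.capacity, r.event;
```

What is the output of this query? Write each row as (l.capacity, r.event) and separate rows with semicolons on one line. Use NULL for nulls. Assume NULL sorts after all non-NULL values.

(100, Concert); (100, Gala); (100, NULL); (120, Concert); (120, Gala); (150, Concert); (150, Gala); (200, Concert); (200, Gala); (200, NULL); (300, Concert); (300, Expo); (NULL, Concert); (NULL, Expo); (NULL, Gala); (NULL, Gala); (NULL, Panel)

FULL OUTER JOIN keeps every row from both sides; unmatched rows get NULL for the other side's columns.
Matching on l.venue_id = r.venue_id. A NULL in a compared column never satisfies the condition.
- l[0] venue_id=4 → 2 match(es) in r → 2 row(s).
- l[1] venue_id=6 → no match; kept with NULLs on the r side.
- l[2] venue_id=3 → 2 match(es) in r → 2 row(s).
- l[3] venue_id=NULL → no match; kept with NULLs on the r side.
- l[4] venue_id=4 → 2 match(es) in r → 2 row(s).
- l[5] venue_id=4 → 2 match(es) in r → 2 row(s).
- l[6] venue_id=4 → 2 match(es) in r → 2 row(s).
- plus 5 unmatched r row(s), each kept with NULL l columns.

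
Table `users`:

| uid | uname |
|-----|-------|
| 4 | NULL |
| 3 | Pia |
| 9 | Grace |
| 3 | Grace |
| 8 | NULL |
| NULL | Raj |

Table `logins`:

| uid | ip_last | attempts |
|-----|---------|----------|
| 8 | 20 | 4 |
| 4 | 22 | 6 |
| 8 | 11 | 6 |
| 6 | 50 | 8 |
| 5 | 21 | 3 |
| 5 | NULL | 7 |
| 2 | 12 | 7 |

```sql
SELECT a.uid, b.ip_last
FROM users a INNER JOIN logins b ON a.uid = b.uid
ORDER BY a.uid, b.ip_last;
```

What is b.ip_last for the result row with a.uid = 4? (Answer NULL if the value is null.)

INNER JOIN keeps only pairs where the ON condition holds.
Matching on a.uid = b.uid. A NULL in a compared column never satisfies the condition.
- uid=4: 1 matching b row(s), so 1 row(s) emitted.
- uid=3: no matching b row, dropped.
- uid=9: no matching b row, dropped.
- uid=3: no matching b row, dropped.
- uid=8: 2 matching b row(s), so 2 row(s) emitted.
- uid=NULL: no matching b row, dropped.

22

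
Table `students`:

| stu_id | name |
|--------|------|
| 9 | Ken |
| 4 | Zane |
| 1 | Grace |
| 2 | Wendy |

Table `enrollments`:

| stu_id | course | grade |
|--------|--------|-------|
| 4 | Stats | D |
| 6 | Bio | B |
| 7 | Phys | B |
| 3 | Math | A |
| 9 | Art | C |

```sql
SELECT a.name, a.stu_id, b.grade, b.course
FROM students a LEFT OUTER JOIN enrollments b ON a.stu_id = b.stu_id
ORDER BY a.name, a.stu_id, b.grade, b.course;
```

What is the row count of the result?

LEFT JOIN keeps every row from `students`; unmatched rows get NULL for `enrollments`'s columns.
Matching on a.stu_id = b.stu_id.
- a (stu_id=9) pairs with 1 row(s) of b.
- a (stu_id=4) pairs with 1 row(s) of b.
- a (stu_id=1) has no partner → padded with NULL.
- a (stu_id=2) has no partner → padded with NULL.
Total: 2 matched + 2 padded = 4 rows.

4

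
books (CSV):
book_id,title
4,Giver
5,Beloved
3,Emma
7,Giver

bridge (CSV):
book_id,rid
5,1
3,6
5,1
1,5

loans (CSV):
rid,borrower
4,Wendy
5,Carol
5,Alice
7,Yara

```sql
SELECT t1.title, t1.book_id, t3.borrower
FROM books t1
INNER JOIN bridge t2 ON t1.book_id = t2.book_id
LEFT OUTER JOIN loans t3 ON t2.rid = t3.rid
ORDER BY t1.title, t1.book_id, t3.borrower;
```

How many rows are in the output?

3

Step 1 — t1 INNER JOIN t2 on book_id → 3 row(s).
Then LEFT JOIN `loans t3` on rid: each of those 3 rows is kept; rows whose t2.rid has no match in t3 get NULL for t3's columns.
Result: 3 row(s).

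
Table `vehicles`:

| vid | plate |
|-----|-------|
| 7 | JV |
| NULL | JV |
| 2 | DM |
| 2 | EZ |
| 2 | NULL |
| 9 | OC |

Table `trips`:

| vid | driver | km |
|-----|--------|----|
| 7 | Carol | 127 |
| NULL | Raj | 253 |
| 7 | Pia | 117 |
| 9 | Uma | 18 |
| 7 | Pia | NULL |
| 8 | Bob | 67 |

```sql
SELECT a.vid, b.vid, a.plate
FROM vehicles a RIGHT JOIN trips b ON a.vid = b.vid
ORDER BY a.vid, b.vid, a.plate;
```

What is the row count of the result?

6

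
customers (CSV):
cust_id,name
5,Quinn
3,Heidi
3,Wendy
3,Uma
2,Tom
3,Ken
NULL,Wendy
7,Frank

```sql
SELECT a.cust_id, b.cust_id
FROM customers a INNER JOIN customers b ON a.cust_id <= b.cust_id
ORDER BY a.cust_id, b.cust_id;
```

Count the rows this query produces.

34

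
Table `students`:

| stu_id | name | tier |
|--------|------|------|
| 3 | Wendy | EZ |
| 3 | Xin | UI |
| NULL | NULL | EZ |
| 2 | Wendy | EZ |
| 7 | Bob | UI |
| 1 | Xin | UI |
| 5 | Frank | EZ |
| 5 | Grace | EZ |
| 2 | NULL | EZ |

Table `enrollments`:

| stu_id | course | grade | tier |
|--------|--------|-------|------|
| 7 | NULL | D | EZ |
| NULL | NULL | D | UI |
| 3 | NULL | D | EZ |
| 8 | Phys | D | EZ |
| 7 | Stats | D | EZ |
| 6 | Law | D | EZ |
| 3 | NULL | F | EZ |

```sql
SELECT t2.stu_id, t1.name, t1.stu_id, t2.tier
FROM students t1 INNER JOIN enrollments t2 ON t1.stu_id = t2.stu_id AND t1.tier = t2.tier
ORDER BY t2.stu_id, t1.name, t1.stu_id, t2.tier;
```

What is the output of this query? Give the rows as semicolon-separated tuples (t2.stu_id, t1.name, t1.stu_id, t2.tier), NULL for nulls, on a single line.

(3, Wendy, 3, EZ); (3, Wendy, 3, EZ)

INNER JOIN keeps only pairs where the ON condition holds.
Matching on t1.stu_id = t2.stu_id AND t1.tier = t2.tier. A NULL in a compared column never satisfies the condition.
- t1[0] stu_id=3, tier=EZ → 2 match(es) in t2 → 2 row(s).
- t1[1] stu_id=3, tier=UI → no match; dropped.
- t1[2] stu_id=NULL, tier=EZ → no match; dropped.
- t1[3] stu_id=2, tier=EZ → no match; dropped.
- t1[4] stu_id=7, tier=UI → no match; dropped.
- t1[5] stu_id=1, tier=UI → no match; dropped.
- t1[6] stu_id=5, tier=EZ → no match; dropped.
- t1[7] stu_id=5, tier=EZ → no match; dropped.
- t1[8] stu_id=2, tier=EZ → no match; dropped.
After projecting and ordering:
t2.stu_id | t1.name | t1.stu_id | t2.tier
3 | Wendy | 3 | EZ
3 | Wendy | 3 | EZ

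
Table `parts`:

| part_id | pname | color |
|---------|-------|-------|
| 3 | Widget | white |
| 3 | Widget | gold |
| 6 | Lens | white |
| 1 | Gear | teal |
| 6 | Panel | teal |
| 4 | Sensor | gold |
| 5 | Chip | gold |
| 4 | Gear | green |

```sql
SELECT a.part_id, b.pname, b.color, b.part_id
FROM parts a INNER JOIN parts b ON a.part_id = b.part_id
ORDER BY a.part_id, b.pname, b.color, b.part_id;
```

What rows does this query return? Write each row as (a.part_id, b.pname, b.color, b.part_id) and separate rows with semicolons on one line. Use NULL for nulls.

INNER JOIN keeps only pairs where the ON condition holds.
Matching on a.part_id = b.part_id.
- a row (part_id=3): matches 2 b row(s) → 2 output row(s).
- a row (part_id=3): matches 2 b row(s) → 2 output row(s).
- a row (part_id=6): matches 2 b row(s) → 2 output row(s).
- a row (part_id=1): matches 1 b row(s) → 1 output row(s).
- a row (part_id=6): matches 2 b row(s) → 2 output row(s).
- a row (part_id=4): matches 2 b row(s) → 2 output row(s).
- a row (part_id=5): matches 1 b row(s) → 1 output row(s).
- a row (part_id=4): matches 2 b row(s) → 2 output row(s).

(1, Gear, teal, 1); (3, Widget, gold, 3); (3, Widget, gold, 3); (3, Widget, white, 3); (3, Widget, white, 3); (4, Gear, green, 4); (4, Gear, green, 4); (4, Sensor, gold, 4); (4, Sensor, gold, 4); (5, Chip, gold, 5); (6, Lens, white, 6); (6, Lens, white, 6); (6, Panel, teal, 6); (6, Panel, teal, 6)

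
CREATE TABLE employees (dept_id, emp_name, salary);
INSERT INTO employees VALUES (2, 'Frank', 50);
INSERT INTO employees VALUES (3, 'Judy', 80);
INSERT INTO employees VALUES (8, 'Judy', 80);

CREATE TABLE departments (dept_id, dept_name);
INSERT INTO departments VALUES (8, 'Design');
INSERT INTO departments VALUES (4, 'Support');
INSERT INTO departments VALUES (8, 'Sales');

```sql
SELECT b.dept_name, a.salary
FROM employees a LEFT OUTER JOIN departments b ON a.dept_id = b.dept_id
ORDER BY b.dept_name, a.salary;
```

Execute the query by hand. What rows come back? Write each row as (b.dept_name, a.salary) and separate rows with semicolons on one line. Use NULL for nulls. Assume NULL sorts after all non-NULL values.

(Design, 80); (Sales, 80); (NULL, 50); (NULL, 80)

LEFT JOIN keeps every row from `employees`; unmatched rows get NULL for `departments`'s columns.
Matching on a.dept_id = b.dept_id.
- a (dept_id=2) has no partner → padded with NULL.
- a (dept_id=3) has no partner → padded with NULL.
- a (dept_id=8) pairs with 2 row(s) of b.
After projecting and ordering:
b.dept_name | a.salary
Design | 80
Sales | 80
NULL | 50
NULL | 80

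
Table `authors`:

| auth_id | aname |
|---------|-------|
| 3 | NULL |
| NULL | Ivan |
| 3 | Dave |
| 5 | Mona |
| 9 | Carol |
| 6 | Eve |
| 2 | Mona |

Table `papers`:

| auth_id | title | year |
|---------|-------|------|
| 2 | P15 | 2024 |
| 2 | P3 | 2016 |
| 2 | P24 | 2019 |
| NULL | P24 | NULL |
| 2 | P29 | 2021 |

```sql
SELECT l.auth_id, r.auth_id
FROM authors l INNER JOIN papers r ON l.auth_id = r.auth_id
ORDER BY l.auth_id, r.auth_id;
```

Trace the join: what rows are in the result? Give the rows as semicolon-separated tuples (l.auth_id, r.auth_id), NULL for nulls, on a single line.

(2, 2); (2, 2); (2, 2); (2, 2)

INNER JOIN keeps only pairs where the ON condition holds.
Matching on l.auth_id = r.auth_id. A NULL in a compared column never satisfies the condition.
- auth_id=3: no matching r row, dropped.
- auth_id=NULL: no matching r row, dropped.
- auth_id=3: no matching r row, dropped.
- auth_id=5: no matching r row, dropped.
- auth_id=9: no matching r row, dropped.
- auth_id=6: no matching r row, dropped.
- auth_id=2: 4 matching r row(s), so 4 row(s) emitted.
After projecting and ordering:
l.auth_id | r.auth_id
2 | 2
2 | 2
2 | 2
2 | 2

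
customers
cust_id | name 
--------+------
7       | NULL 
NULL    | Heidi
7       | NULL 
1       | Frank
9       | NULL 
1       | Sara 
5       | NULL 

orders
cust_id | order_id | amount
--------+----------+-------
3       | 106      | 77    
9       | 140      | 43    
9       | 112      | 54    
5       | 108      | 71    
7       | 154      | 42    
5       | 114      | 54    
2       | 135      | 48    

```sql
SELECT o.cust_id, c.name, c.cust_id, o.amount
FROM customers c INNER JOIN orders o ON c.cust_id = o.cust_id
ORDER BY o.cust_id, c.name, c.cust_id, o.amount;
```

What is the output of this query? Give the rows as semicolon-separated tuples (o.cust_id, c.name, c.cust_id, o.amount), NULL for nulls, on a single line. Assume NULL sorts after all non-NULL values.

INNER JOIN keeps only pairs where the ON condition holds.
Matching on c.cust_id = o.cust_id. A NULL in a compared column never satisfies the condition.
Matched pairs: 6.

(5, NULL, 5, 54); (5, NULL, 5, 71); (7, NULL, 7, 42); (7, NULL, 7, 42); (9, NULL, 9, 43); (9, NULL, 9, 54)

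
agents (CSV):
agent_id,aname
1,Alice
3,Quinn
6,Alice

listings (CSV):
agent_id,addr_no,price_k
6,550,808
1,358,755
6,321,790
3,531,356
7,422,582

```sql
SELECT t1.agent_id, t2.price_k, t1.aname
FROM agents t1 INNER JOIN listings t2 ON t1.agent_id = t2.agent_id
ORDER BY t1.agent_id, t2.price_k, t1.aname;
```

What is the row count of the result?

INNER JOIN keeps only pairs where the ON condition holds.
Matching on t1.agent_id = t2.agent_id.
Matched pairs: 4.
Total: 4 rows.

4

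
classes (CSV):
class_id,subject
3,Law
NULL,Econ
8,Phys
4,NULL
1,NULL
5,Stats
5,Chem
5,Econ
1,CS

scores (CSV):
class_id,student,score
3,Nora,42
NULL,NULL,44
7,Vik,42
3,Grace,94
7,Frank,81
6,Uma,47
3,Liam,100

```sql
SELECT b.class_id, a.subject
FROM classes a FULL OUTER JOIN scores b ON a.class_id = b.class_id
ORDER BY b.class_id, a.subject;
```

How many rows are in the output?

FULL OUTER JOIN keeps every row from both sides; unmatched rows get NULL for the other side's columns.
Matching on a.class_id = b.class_id. A NULL in a compared column never satisfies the condition.
- class_id=3: 3 matching b row(s), so 3 row(s) emitted.
- class_id=NULL: no b row matches, row kept with b columns NULL.
- class_id=8: no b row matches, row kept with b columns NULL.
- class_id=4: no b row matches, row kept with b columns NULL.
- class_id=1: no b row matches, row kept with b columns NULL.
- class_id=5: no b row matches, row kept with b columns NULL.
- class_id=5: no b row matches, row kept with b columns NULL.
- class_id=5: no b row matches, row kept with b columns NULL.
- class_id=1: no b row matches, row kept with b columns NULL.
- 4 row(s) from b found no a partner → padded with NULL.
Total: 3 matched + 12 padded = 15 rows.

15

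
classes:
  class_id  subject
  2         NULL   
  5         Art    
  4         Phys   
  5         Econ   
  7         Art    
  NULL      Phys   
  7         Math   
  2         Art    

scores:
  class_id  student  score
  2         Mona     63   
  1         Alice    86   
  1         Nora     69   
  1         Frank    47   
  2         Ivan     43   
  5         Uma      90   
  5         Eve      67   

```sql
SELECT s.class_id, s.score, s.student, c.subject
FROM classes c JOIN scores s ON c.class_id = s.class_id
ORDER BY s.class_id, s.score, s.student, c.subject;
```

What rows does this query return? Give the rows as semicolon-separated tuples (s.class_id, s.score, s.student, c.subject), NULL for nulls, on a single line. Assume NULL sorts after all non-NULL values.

(2, 43, Ivan, Art); (2, 43, Ivan, NULL); (2, 63, Mona, Art); (2, 63, Mona, NULL); (5, 67, Eve, Art); (5, 67, Eve, Econ); (5, 90, Uma, Art); (5, 90, Uma, Econ)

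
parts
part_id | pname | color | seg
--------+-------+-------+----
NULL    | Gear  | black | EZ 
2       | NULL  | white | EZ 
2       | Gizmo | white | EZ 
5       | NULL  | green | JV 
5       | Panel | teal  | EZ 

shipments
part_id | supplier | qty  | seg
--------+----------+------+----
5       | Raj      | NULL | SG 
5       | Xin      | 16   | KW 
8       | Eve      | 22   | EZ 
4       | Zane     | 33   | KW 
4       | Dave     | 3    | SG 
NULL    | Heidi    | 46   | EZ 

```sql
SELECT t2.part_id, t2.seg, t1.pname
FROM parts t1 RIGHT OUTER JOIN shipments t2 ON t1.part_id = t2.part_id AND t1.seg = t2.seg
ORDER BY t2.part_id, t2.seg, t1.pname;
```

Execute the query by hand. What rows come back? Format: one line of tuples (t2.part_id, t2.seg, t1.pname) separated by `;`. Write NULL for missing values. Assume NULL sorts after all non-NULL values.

(4, KW, NULL); (4, SG, NULL); (5, KW, NULL); (5, SG, NULL); (8, EZ, NULL); (NULL, EZ, NULL)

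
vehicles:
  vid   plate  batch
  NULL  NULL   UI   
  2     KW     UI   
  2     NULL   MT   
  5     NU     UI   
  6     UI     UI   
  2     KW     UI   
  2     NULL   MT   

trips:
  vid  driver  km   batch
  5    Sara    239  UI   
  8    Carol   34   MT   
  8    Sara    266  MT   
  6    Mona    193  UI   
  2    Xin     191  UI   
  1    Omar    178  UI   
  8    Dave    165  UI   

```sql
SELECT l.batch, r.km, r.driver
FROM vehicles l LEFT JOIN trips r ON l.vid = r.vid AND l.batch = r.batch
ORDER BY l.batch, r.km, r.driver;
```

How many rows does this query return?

7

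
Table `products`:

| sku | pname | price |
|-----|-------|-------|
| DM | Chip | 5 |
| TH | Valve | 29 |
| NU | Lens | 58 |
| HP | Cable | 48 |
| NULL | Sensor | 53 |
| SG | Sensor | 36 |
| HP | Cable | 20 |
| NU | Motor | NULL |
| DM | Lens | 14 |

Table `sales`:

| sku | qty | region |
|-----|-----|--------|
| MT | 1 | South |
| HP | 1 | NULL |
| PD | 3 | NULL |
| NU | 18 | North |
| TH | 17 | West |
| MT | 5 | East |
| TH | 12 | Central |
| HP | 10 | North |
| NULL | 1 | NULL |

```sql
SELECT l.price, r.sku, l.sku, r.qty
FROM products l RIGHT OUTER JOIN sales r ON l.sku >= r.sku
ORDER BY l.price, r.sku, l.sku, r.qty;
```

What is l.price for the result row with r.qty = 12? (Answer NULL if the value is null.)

29

RIGHT JOIN keeps every row from `sales`; unmatched rows get NULL for `products`'s columns.
Matching on l.sku >= r.sku. A NULL in a compared column never satisfies the condition.
- l row (sku=DM): no match.
- l row (sku=TH): matches 8 r row(s) → 8 output row(s).
- l row (sku=NU): matches 5 r row(s) → 5 output row(s).
- l row (sku=HP): matches 2 r row(s) → 2 output row(s).
- l row (sku=NULL): no match.
- l row (sku=SG): matches 6 r row(s) → 6 output row(s).
- l row (sku=HP): matches 2 r row(s) → 2 output row(s).
- l row (sku=NU): matches 5 r row(s) → 5 output row(s).
- l row (sku=DM): no match.
- 1 row(s) from r found no l partner → padded with NULL.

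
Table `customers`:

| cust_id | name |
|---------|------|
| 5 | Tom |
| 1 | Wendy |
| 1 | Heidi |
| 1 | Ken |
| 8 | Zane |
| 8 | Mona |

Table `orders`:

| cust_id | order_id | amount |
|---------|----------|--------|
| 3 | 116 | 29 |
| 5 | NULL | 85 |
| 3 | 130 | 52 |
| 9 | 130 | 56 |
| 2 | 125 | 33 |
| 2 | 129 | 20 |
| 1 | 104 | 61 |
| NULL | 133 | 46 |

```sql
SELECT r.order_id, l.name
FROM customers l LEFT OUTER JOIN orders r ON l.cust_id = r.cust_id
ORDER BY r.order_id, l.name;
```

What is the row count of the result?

LEFT JOIN keeps every row from `customers`; unmatched rows get NULL for `orders`'s columns.
Matching on l.cust_id = r.cust_id. A NULL in a compared column never satisfies the condition.
- l (cust_id=5) pairs with 1 row(s) of r.
- l (cust_id=1) pairs with 1 row(s) of r.
- l (cust_id=1) pairs with 1 row(s) of r.
- l (cust_id=1) pairs with 1 row(s) of r.
- l (cust_id=8) has no partner → padded with NULL.
- l (cust_id=8) has no partner → padded with NULL.
Total: 4 matched + 2 padded = 6 rows.

6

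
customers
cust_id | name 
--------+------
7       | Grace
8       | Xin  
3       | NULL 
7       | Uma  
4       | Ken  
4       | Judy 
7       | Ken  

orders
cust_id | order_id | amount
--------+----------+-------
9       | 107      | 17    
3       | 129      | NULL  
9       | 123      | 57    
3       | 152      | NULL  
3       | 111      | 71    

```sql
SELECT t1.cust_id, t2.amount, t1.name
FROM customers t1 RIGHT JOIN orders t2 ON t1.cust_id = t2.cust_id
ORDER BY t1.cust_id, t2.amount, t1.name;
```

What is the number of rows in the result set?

5

RIGHT JOIN keeps every row from `orders`; unmatched rows get NULL for `customers`'s columns.
Matching on t1.cust_id = t2.cust_id.
- t1 row (cust_id=7): no match.
- t1 row (cust_id=8): no match.
- t1 row (cust_id=3): matches 3 t2 row(s) → 3 output row(s).
- t1 row (cust_id=7): no match.
- t1 row (cust_id=4): no match.
- t1 row (cust_id=4): no match.
- t1 row (cust_id=7): no match.
- 2 t2 row(s) had no t1 match → kept, t1 columns NULL.
Total: 3 matched + 2 padded = 5 rows.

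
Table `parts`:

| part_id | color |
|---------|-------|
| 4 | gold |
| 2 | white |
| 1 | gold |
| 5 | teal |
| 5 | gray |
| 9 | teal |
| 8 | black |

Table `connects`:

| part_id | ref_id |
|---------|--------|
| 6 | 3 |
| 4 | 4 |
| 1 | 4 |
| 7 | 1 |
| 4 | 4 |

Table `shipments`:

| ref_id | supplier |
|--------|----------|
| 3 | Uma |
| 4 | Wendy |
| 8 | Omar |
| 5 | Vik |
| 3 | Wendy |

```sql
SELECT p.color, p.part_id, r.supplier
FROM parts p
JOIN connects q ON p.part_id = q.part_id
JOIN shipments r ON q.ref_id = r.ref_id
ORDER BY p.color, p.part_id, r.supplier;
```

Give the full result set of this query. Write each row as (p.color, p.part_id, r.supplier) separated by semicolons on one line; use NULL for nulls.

Step 1 — p INNER JOIN q on part_id → 3 row(s).
Then INNER JOIN `shipments r` on ref_id: keep only rows whose q.ref_id appears in r.

(gold, 1, Wendy); (gold, 4, Wendy); (gold, 4, Wendy)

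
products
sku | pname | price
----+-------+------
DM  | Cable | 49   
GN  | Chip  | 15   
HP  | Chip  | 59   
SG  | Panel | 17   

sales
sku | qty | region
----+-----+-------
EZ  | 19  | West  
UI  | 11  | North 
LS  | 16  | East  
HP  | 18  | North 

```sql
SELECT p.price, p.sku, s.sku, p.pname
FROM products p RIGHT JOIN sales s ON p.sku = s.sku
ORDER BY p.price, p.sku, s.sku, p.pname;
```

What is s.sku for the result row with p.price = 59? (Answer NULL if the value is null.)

HP

RIGHT JOIN keeps every row from `sales`; unmatched rows get NULL for `products`'s columns.
Matching on p.sku = s.sku.
- p (sku=DM) has no partner in s.
- p (sku=GN) has no partner in s.
- p (sku=HP) pairs with 1 row(s) of s.
- p (sku=SG) has no partner in s.
- 3 row(s) from s found no p partner → padded with NULL.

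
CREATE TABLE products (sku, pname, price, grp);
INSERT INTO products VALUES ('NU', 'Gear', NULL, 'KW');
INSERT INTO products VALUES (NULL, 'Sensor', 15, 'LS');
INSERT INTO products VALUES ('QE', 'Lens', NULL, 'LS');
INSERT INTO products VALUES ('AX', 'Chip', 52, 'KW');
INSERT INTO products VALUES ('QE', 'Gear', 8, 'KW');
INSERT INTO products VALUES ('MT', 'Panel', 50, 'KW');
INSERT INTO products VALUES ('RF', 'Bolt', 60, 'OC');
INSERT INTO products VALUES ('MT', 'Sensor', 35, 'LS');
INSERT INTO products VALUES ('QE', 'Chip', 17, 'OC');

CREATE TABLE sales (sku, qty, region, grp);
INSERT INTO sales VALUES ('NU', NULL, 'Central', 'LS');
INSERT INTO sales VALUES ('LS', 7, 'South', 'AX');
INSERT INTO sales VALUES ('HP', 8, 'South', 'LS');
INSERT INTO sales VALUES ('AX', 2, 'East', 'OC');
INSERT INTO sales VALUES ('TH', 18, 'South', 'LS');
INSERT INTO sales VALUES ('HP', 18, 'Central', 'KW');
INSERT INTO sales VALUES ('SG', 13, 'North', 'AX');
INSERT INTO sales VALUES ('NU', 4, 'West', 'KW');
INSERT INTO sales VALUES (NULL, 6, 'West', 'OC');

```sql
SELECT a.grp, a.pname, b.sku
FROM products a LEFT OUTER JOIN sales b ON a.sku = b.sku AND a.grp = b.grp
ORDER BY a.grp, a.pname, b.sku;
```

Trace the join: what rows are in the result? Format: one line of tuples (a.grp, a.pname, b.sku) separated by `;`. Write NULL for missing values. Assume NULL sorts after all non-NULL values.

LEFT JOIN keeps every row from `products`; unmatched rows get NULL for `sales`'s columns.
Matching on a.sku = b.sku AND a.grp = b.grp. A NULL in a compared column never satisfies the condition.
Matched pairs: 1; unmatched a rows kept: 8.

(KW, Chip, NULL); (KW, Gear, NU); (KW, Gear, NULL); (KW, Panel, NULL); (LS, Lens, NULL); (LS, Sensor, NULL); (LS, Sensor, NULL); (OC, Bolt, NULL); (OC, Chip, NULL)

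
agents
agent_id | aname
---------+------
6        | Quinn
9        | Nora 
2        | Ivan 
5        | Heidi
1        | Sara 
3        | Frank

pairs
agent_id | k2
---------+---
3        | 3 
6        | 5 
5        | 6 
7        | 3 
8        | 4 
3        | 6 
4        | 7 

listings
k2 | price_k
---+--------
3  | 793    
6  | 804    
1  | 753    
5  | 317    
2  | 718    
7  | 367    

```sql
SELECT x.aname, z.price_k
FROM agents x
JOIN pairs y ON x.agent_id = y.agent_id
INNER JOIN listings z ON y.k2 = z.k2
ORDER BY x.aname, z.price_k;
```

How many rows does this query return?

4

Step 1 — x INNER JOIN y on agent_id → 4 row(s).
Then INNER JOIN `listings z` on k2: keep only rows whose y.k2 appears in z.
Result: 4 row(s).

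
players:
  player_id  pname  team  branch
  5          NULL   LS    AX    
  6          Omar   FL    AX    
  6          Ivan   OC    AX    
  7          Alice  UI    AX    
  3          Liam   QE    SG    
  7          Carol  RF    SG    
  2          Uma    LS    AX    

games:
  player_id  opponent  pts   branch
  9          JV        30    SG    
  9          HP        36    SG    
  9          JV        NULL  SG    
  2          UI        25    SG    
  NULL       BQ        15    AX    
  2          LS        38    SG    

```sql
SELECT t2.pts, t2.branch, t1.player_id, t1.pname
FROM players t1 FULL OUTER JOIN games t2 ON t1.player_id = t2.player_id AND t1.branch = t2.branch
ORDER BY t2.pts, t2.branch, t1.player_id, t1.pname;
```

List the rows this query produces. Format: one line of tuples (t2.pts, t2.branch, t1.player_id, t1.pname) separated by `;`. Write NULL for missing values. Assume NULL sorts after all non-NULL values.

FULL OUTER JOIN keeps every row from both sides; unmatched rows get NULL for the other side's columns.
Matching on t1.player_id = t2.player_id AND t1.branch = t2.branch. A NULL in a compared column never satisfies the condition.
Matched pairs: 0; unmatched t1 rows kept: 7; unmatched t2 rows kept: 6.

(15, AX, NULL, NULL); (25, SG, NULL, NULL); (30, SG, NULL, NULL); (36, SG, NULL, NULL); (38, SG, NULL, NULL); (NULL, SG, NULL, NULL); (NULL, NULL, 2, Uma); (NULL, NULL, 3, Liam); (NULL, NULL, 5, NULL); (NULL, NULL, 6, Ivan); (NULL, NULL, 6, Omar); (NULL, NULL, 7, Alice); (NULL, NULL, 7, Carol)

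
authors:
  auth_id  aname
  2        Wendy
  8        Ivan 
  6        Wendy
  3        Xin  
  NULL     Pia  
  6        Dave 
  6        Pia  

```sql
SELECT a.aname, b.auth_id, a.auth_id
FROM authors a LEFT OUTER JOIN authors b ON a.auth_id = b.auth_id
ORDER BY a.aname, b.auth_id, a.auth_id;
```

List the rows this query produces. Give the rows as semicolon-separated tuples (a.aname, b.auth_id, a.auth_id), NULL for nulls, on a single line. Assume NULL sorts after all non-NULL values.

LEFT JOIN keeps every row from `authors a`; unmatched rows get NULL for `authors b`'s columns.
Matching on a.auth_id = b.auth_id. A NULL in a compared column never satisfies the condition.
- a[0] auth_id=2 → 1 match(es) in b → 1 row(s).
- a[1] auth_id=8 → 1 match(es) in b → 1 row(s).
- a[2] auth_id=6 → 3 match(es) in b → 3 row(s).
- a[3] auth_id=3 → 1 match(es) in b → 1 row(s).
- a[4] auth_id=NULL → no match; kept with NULLs on the b side.
- a[5] auth_id=6 → 3 match(es) in b → 3 row(s).
- a[6] auth_id=6 → 3 match(es) in b → 3 row(s).

(Dave, 6, 6); (Dave, 6, 6); (Dave, 6, 6); (Ivan, 8, 8); (Pia, 6, 6); (Pia, 6, 6); (Pia, 6, 6); (Pia, NULL, NULL); (Wendy, 2, 2); (Wendy, 6, 6); (Wendy, 6, 6); (Wendy, 6, 6); (Xin, 3, 3)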